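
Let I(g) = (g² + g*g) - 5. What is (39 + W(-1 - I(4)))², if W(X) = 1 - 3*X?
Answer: 15376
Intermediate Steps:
I(g) = -5 + 2*g² (I(g) = (g² + g²) - 5 = 2*g² - 5 = -5 + 2*g²)
(39 + W(-1 - I(4)))² = (39 + (1 - 3*(-1 - (-5 + 2*4²))))² = (39 + (1 - 3*(-1 - (-5 + 2*16))))² = (39 + (1 - 3*(-1 - (-5 + 32))))² = (39 + (1 - 3*(-1 - 1*27)))² = (39 + (1 - 3*(-1 - 27)))² = (39 + (1 - 3*(-28)))² = (39 + (1 + 84))² = (39 + 85)² = 124² = 15376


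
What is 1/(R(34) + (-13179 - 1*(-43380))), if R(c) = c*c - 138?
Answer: 1/31219 ≈ 3.2032e-5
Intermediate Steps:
R(c) = -138 + c**2 (R(c) = c**2 - 138 = -138 + c**2)
1/(R(34) + (-13179 - 1*(-43380))) = 1/((-138 + 34**2) + (-13179 - 1*(-43380))) = 1/((-138 + 1156) + (-13179 + 43380)) = 1/(1018 + 30201) = 1/31219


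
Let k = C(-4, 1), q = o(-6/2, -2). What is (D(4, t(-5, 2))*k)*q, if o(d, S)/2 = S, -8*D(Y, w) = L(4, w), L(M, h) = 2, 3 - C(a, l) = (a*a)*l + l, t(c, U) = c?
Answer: -14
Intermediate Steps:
C(a, l) = 3 - l - l*a² (C(a, l) = 3 - ((a*a)*l + l) = 3 - (a²*l + l) = 3 - (l*a² + l) = 3 - (l + l*a²) = 3 + (-l - l*a²) = 3 - l - l*a²)
D(Y, w) = -¼ (D(Y, w) = -⅛*2 = -¼)
o(d, S) = 2*S
q = -4 (q = 2*(-2) = -4)
k = -14 (k = 3 - 1*1 - 1*1*(-4)² = 3 - 1 - 1*1*16 = 3 - 1 - 16 = -14)
(D(4, t(-5, 2))*k)*q = -¼*(-14)*(-4) = (7/2)*(-4) = -14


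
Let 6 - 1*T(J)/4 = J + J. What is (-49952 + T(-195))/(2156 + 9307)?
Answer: -48368/11463 ≈ -4.2195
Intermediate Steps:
T(J) = 24 - 8*J (T(J) = 24 - 4*(J + J) = 24 - 8*J)
(-49952 + T(-195))/(2156 + 9307) = (-49952 + (24 - 8*(-195)))/(2156 + 9307) = (-49952 + (24 + 1560))/11463 = (-49952 + 1584)*(1/11463) = -48368*1/11463 = -48368/11463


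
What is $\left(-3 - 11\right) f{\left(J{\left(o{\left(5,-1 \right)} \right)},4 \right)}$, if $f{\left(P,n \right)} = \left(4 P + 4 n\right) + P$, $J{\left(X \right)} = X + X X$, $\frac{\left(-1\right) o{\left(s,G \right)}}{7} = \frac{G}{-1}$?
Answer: $-3164$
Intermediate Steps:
$o{\left(s,G \right)} = 7 G$ ($o{\left(s,G \right)} = - 7 \frac{G}{-1} = - 7 G \left(-1\right) = - 7 \left(- G\right) = 7 G$)
$J{\left(X \right)} = X + X^{2}$
$f{\left(P,n \right)} = 4 n + 5 P$
$\left(-3 - 11\right) f{\left(J{\left(o{\left(5,-1 \right)} \right)},4 \right)} = \left(-3 - 11\right) \left(4 \cdot 4 + 5 \cdot 7 \left(-1\right) \left(1 + 7 \left(-1\right)\right)\right) = \left(-3 - 11\right) \left(16 + 5 \left(- 7 \left(1 - 7\right)\right)\right) = - 14 \left(16 + 5 \left(\left(-7\right) \left(-6\right)\right)\right) = - 14 \left(16 + 5 \cdot 42\right) = - 14 \left(16 + 210\right) = \left(-14\right) 226 = -3164$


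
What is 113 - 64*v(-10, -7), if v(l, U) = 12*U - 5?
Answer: 5809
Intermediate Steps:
v(l, U) = -5 + 12*U
113 - 64*v(-10, -7) = 113 - 64*(-5 + 12*(-7)) = 113 - 64*(-5 - 84) = 113 - 64*(-89) = 113 + 5696 = 5809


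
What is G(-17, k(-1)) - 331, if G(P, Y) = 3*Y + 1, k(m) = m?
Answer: -333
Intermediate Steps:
G(P, Y) = 1 + 3*Y
G(-17, k(-1)) - 331 = (1 + 3*(-1)) - 331 = (1 - 3) - 331 = -2 - 331 = -333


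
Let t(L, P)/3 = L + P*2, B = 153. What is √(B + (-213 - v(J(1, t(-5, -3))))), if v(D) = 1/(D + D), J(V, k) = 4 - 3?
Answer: 11*I*√2/2 ≈ 7.7782*I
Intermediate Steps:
t(L, P) = 3*L + 6*P (t(L, P) = 3*(L + P*2) = 3*(L + 2*P) = 3*L + 6*P)
J(V, k) = 1
v(D) = 1/(2*D)
√(B + (-213 - v(J(1, t(-5, -3))))) = √(153 + (-213 - 1/(2*1))) = √(153 + (-213 - 1/2)) = √(153 + (-213 - 1*½)) = √(153 + (-213 - ½)) = √(153 - 427/2) = √(-121/2) = 11*I*√2/2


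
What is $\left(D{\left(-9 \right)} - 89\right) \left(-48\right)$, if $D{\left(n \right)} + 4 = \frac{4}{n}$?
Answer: $\frac{13456}{3} \approx 4485.3$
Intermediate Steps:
$D{\left(n \right)} = -4 + \frac{4}{n}$
$\left(D{\left(-9 \right)} - 89\right) \left(-48\right) = \left(\left(-4 + \frac{4}{-9}\right) - 89\right) \left(-48\right) = \left(\left(-4 + 4 \left(- \frac{1}{9}\right)\right) - 89\right) \left(-48\right) = \left(\left(-4 - \frac{4}{9}\right) - 89\right) \left(-48\right) = \left(- \frac{40}{9} - 89\right) \left(-48\right) = \left(- \frac{841}{9}\right) \left(-48\right) = \frac{13456}{3}$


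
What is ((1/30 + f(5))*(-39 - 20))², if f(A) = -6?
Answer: 111534721/900 ≈ 1.2393e+5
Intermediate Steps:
((1/30 + f(5))*(-39 - 20))² = ((1/30 - 6)*(-39 - 20))² = ((1/30 - 6)*(-59))² = (-179/30*(-59))² = (10561/30)² = 111534721/900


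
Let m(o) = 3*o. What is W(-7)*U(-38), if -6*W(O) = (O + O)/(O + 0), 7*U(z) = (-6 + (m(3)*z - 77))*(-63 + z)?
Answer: -42925/21 ≈ -2044.0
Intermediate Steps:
U(z) = (-83 + 9*z)*(-63 + z)/7 (U(z) = ((-6 + ((3*3)*z - 77))*(-63 + z))/7 = ((-6 + (9*z - 77))*(-63 + z))/7 = ((-6 + (-77 + 9*z))*(-63 + z))/7 = ((-83 + 9*z)*(-63 + z))/7 = (-83 + 9*z)*(-63 + z)/7)
W(O) = -⅓ (W(O) = -(O + O)/(6*(O + 0)) = -2*O/(6*O) = -⅙*2 = -⅓)
W(-7)*U(-38) = -(747 - 650/7*(-38) + (9/7)*(-38)²)/3 = -(747 + 24700/7 + (9/7)*1444)/3 = -(747 + 24700/7 + 12996/7)/3 = -⅓*42925/7 = -42925/21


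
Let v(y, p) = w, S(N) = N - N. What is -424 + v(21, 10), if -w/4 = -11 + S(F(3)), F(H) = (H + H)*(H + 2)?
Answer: -380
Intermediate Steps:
F(H) = 2*H*(2 + H) (F(H) = (2*H)*(2 + H) = 2*H*(2 + H))
S(N) = 0
w = 44 (w = -4*(-11 + 0) = -4*(-11) = 44)
v(y, p) = 44
-424 + v(21, 10) = -424 + 44 = -380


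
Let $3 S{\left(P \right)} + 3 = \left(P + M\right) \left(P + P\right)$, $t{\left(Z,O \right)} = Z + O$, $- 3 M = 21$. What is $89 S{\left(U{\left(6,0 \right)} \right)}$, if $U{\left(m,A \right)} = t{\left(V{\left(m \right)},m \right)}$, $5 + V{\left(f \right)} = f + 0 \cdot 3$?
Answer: $-89$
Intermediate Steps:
$M = -7$ ($M = \left(- \frac{1}{3}\right) 21 = -7$)
$V{\left(f \right)} = -5 + f$ ($V{\left(f \right)} = -5 + \left(f + 0 \cdot 3\right) = -5 + \left(f + 0\right) = -5 + f$)
$t{\left(Z,O \right)} = O + Z$
$U{\left(m,A \right)} = -5 + 2 m$ ($U{\left(m,A \right)} = m + \left(-5 + m\right) = -5 + 2 m$)
$S{\left(P \right)} = -1 + \frac{2 P \left(-7 + P\right)}{3}$ ($S{\left(P \right)} = -1 + \frac{\left(P - 7\right) \left(P + P\right)}{3} = -1 + \frac{\left(-7 + P\right) 2 P}{3} = -1 + \frac{2 P \left(-7 + P\right)}{3}$)
$89 S{\left(U{\left(6,0 \right)} \right)} = 89 \left(-1 - \frac{14 \left(-5 + 2 \cdot 6\right)}{3} + \frac{2 \left(-5 + 2 \cdot 6\right)^{2}}{3}\right) = 89 \left(-1 - \frac{14 \left(-5 + 12\right)}{3} + \frac{2 \left(-5 + 12\right)^{2}}{3}\right) = 89 \left(-1 - \frac{98}{3} + \frac{2 \cdot 7^{2}}{3}\right) = 89 \left(-1 - \frac{98}{3} + \frac{2}{3} \cdot 49\right) = 89 \left(-1 - \frac{98}{3} + \frac{98}{3}\right) = 89 \left(-1\right) = -89$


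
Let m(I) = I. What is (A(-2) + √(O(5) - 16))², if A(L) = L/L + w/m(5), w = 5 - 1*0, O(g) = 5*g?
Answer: 25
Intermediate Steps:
w = 5 (w = 5 + 0 = 5)
A(L) = 2 (A(L) = L/L + 5/5 = 1 + 5*(⅕) = 1 + 1 = 2)
(A(-2) + √(O(5) - 16))² = (2 + √(5*5 - 16))² = (2 + √(25 - 16))² = (2 + √9)² = (2 + 3)² = 5² = 25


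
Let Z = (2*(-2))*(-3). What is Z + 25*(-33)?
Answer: -813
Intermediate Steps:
Z = 12 (Z = -4*(-3) = 12)
Z + 25*(-33) = 12 + 25*(-33) = 12 - 825 = -813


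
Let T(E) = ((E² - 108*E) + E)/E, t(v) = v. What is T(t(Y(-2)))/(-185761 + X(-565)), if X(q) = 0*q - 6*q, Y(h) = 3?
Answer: 104/182371 ≈ 0.00057027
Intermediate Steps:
T(E) = (E² - 107*E)/E
X(q) = -6*q (X(q) = 0 - 6*q = -6*q)
T(t(Y(-2)))/(-185761 + X(-565)) = (-107 + 3)/(-185761 - 6*(-565)) = -104/(-185761 + 3390) = -104/(-182371) = -104*(-1/182371) = 104/182371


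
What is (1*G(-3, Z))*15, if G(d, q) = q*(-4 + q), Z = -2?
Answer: 180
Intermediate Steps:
(1*G(-3, Z))*15 = (1*(-2*(-4 - 2)))*15 = (1*(-2*(-6)))*15 = (1*12)*15 = 12*15 = 180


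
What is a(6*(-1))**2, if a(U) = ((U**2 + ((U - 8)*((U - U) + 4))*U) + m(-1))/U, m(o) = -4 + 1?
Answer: 15129/4 ≈ 3782.3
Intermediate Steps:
m(o) = -3
a(U) = (-3 + U**2 + U*(-32 + 4*U))/U (a(U) = ((U**2 + ((U - 8)*((U - U) + 4))*U) - 3)/U = ((U**2 + ((-8 + U)*(0 + 4))*U) - 3)/U = ((U**2 + ((-8 + U)*4)*U) - 3)/U = ((U**2 + (-32 + 4*U)*U) - 3)/U = ((U**2 + U*(-32 + 4*U)) - 3)/U = (-3 + U**2 + U*(-32 + 4*U))/U)
a(6*(-1))**2 = (-32 - 3/(6*(-1)) + 5*(6*(-1)))**2 = (-32 - 3/(-6) + 5*(-6))**2 = (-32 - 3*(-1/6) - 30)**2 = (-32 + 1/2 - 30)**2 = (-123/2)**2 = 15129/4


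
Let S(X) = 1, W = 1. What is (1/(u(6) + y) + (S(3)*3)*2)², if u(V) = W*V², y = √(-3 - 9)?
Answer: (-46657*I + 5208*√3)/(12*(-107*I + 12*√3)) ≈ 36.331 - 0.031927*I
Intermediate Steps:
y = 2*I*√3 (y = √(-12) = 2*I*√3 ≈ 3.4641*I)
u(V) = V² (u(V) = 1*V² = V²)
(1/(u(6) + y) + (S(3)*3)*2)² = (1/(6² + 2*I*√3) + (1*3)*2)² = (1/(36 + 2*I*√3) + 3*2)² = (1/(36 + 2*I*√3) + 6)² = (6 + 1/(36 + 2*I*√3))²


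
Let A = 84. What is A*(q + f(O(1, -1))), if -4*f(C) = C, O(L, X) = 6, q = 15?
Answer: 1134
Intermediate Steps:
f(C) = -C/4
A*(q + f(O(1, -1))) = 84*(15 - 1/4*6) = 84*(15 - 3/2) = 84*(27/2) = 1134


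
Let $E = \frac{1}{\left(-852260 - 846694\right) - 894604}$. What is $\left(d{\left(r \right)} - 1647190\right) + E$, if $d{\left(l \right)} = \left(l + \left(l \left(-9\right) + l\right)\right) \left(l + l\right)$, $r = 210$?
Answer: $- \frac{5873345511221}{2593558} \approx -2.2646 \cdot 10^{6}$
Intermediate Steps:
$d{\left(l \right)} = - 14 l^{2}$ ($d{\left(l \right)} = \left(l + \left(- 9 l + l\right)\right) 2 l = \left(l - 8 l\right) 2 l = - 7 l 2 l = - 14 l^{2}$)
$E = - \frac{1}{2593558}$ ($E = \frac{1}{\left(-852260 - 846694\right) - 894604} = \frac{1}{-1698954 - 894604} = \frac{1}{-2593558} = - \frac{1}{2593558} \approx -3.8557 \cdot 10^{-7}$)
$\left(d{\left(r \right)} - 1647190\right) + E = \left(- 14 \cdot 210^{2} - 1647190\right) - \frac{1}{2593558} = \left(\left(-14\right) 44100 - 1647190\right) - \frac{1}{2593558} = \left(-617400 - 1647190\right) - \frac{1}{2593558} = -2264590 - \frac{1}{2593558} = - \frac{5873345511221}{2593558}$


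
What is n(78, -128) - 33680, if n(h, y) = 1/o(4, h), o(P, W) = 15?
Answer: -505199/15 ≈ -33680.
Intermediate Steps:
n(h, y) = 1/15
n(78, -128) - 33680 = 1/15 - 33680 = -505199/15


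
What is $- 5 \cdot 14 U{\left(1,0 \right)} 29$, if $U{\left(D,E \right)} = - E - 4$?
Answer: $8120$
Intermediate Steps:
$U{\left(D,E \right)} = -4 - E$
$- 5 \cdot 14 U{\left(1,0 \right)} 29 = - 5 \cdot 14 \left(-4 - 0\right) 29 = - 70 \left(-4 + 0\right) 29 = - 70 \left(-4\right) 29 = - \left(-280\right) 29 = \left(-1\right) \left(-8120\right) = 8120$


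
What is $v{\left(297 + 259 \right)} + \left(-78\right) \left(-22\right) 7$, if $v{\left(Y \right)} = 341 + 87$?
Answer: $12440$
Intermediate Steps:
$v{\left(Y \right)} = 428$
$v{\left(297 + 259 \right)} + \left(-78\right) \left(-22\right) 7 = 428 + \left(-78\right) \left(-22\right) 7 = 428 + 1716 \cdot 7 = 428 + 12012 = 12440$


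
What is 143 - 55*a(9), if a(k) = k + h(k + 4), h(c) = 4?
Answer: -572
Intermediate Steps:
a(k) = 4 + k (a(k) = k + 4 = 4 + k)
143 - 55*a(9) = 143 - 55*(4 + 9) = 143 - 55*13 = 143 - 715 = -572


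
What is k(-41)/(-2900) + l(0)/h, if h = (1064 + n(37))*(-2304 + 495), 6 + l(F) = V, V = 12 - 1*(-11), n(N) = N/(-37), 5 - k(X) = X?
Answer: -44252891/2788302150 ≈ -0.015871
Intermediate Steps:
k(X) = 5 - X
n(N) = -N/37 (n(N) = N*(-1/37) = -N/37)
V = 23 (V = 12 + 11 = 23)
l(F) = 17 (l(F) = -6 + 23 = 17)
h = -1922967 (h = (1064 - 1/37*37)*(-2304 + 495) = (1064 - 1)*(-1809) = 1063*(-1809) = -1922967)
k(-41)/(-2900) + l(0)/h = (5 - 1*(-41))/(-2900) + 17/(-1922967) = (5 + 41)*(-1/2900) + 17*(-1/1922967) = 46*(-1/2900) - 17/1922967 = -23/1450 - 17/1922967 = -44252891/2788302150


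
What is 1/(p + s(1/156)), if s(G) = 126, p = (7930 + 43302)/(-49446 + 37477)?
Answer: 11969/1456862 ≈ 0.0082156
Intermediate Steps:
p = -51232/11969 (p = 51232/(-11969) = 51232*(-1/11969) = -51232/11969 ≈ -4.2804)
1/(p + s(1/156)) = 1/(-51232/11969 + 126) = 1/(1456862/11969) = 11969/1456862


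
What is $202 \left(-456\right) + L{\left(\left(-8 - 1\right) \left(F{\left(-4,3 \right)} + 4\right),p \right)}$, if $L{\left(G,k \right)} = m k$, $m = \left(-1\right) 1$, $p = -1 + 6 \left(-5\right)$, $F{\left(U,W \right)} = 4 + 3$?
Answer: $-92081$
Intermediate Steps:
$F{\left(U,W \right)} = 7$
$p = -31$ ($p = -1 - 30 = -31$)
$m = -1$
$L{\left(G,k \right)} = - k$
$202 \left(-456\right) + L{\left(\left(-8 - 1\right) \left(F{\left(-4,3 \right)} + 4\right),p \right)} = 202 \left(-456\right) - -31 = -92112 + 31 = -92081$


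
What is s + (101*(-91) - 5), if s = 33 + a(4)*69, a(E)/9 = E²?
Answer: 773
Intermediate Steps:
a(E) = 9*E²
s = 9969 (s = 33 + (9*4²)*69 = 33 + (9*16)*69 = 33 + 144*69 = 33 + 9936 = 9969)
s + (101*(-91) - 5) = 9969 + (101*(-91) - 5) = 9969 + (-9191 - 5) = 9969 - 9196 = 773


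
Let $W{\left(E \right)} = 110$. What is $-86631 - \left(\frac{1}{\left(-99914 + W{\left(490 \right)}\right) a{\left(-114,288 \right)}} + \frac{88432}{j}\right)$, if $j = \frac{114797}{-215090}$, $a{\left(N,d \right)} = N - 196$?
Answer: $\frac{280800209910925723}{3551731934280} \approx 79060.0$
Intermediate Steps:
$a{\left(N,d \right)} = -196 + N$ ($a{\left(N,d \right)} = N - 196 = -196 + N$)
$j = - \frac{114797}{215090}$ ($j = 114797 \left(- \frac{1}{215090}\right) = - \frac{114797}{215090} \approx -0.53372$)
$-86631 - \left(\frac{1}{\left(-99914 + W{\left(490 \right)}\right) a{\left(-114,288 \right)}} + \frac{88432}{j}\right) = -86631 - \left(\frac{1}{\left(-99914 + 110\right) \left(-196 - 114\right)} + \frac{88432}{- \frac{114797}{215090}}\right) = -86631 - \left(\frac{1}{\left(-99804\right) \left(-310\right)} + 88432 \left(- \frac{215090}{114797}\right)\right) = -86631 - \left(\left(- \frac{1}{99804}\right) \left(- \frac{1}{310}\right) - \frac{19020838880}{114797}\right) = -86631 - \left(\frac{1}{30939240} - \frac{19020838880}{114797}\right) = -86631 - - \frac{588490299109536403}{3551731934280} = -86631 + \frac{588490299109536403}{3551731934280} = \frac{280800209910925723}{3551731934280}$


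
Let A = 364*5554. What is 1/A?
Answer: 1/2021656 ≈ 4.9464e-7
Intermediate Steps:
A = 2021656
1/A = 1/2021656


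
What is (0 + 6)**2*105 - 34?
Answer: 3746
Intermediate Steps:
(0 + 6)**2*105 - 34 = 6**2*105 - 34 = 36*105 - 34 = 3780 - 34 = 3746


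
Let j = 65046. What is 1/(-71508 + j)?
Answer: -1/6462 ≈ -0.00015475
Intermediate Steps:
1/(-71508 + j) = 1/(-71508 + 65046) = 1/(-6462) = -1/6462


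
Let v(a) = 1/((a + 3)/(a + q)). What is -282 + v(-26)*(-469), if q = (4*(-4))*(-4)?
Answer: 11336/23 ≈ 492.87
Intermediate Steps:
q = 64 (q = -16*(-4) = 64)
v(a) = (64 + a)/(3 + a) (v(a) = 1/((a + 3)/(a + 64)) = 1/((3 + a)/(64 + a)) = (64 + a)/(3 + a))
-282 + v(-26)*(-469) = -282 + ((64 - 26)/(3 - 26))*(-469) = -282 + (38/(-23))*(-469) = -282 - 1/23*38*(-469) = -282 - 38/23*(-469) = -282 + 17822/23 = 11336/23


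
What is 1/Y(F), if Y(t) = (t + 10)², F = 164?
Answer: 1/30276 ≈ 3.3029e-5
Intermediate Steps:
Y(t) = (10 + t)²
1/Y(F) = 1/((10 + 164)²) = 1/(174²) = 1/30276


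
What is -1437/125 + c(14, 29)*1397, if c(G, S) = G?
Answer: 2443313/125 ≈ 19547.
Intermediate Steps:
-1437/125 + c(14, 29)*1397 = -1437/125 + 14*1397 = -1437*1/125 + 19558 = -1437/125 + 19558 = 2443313/125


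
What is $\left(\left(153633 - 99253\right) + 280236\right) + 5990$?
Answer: $340606$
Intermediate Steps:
$\left(\left(153633 - 99253\right) + 280236\right) + 5990 = \left(54380 + 280236\right) + 5990 = 334616 + 5990 = 340606$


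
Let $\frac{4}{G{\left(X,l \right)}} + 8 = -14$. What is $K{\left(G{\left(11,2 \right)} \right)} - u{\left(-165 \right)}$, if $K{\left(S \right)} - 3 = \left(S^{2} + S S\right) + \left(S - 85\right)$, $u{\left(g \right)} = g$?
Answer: $\frac{10029}{121} \approx 82.884$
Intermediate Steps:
$G{\left(X,l \right)} = - \frac{2}{11}$ ($G{\left(X,l \right)} = \frac{4}{-8 - 14} = \frac{4}{-22} = 4 \left(- \frac{1}{22}\right) = - \frac{2}{11}$)
$K{\left(S \right)} = -82 + S + 2 S^{2}$ ($K{\left(S \right)} = 3 + \left(\left(S^{2} + S S\right) + \left(S - 85\right)\right) = 3 + \left(\left(S^{2} + S^{2}\right) + \left(S - 85\right)\right) = 3 + \left(2 S^{2} + \left(-85 + S\right)\right) = 3 + \left(-85 + S + 2 S^{2}\right) = -82 + S + 2 S^{2}$)
$K{\left(G{\left(11,2 \right)} \right)} - u{\left(-165 \right)} = \left(-82 - \frac{2}{11} + 2 \left(- \frac{2}{11}\right)^{2}\right) - -165 = \left(-82 - \frac{2}{11} + 2 \cdot \frac{4}{121}\right) + 165 = \left(-82 - \frac{2}{11} + \frac{8}{121}\right) + 165 = - \frac{9936}{121} + 165 = \frac{10029}{121}$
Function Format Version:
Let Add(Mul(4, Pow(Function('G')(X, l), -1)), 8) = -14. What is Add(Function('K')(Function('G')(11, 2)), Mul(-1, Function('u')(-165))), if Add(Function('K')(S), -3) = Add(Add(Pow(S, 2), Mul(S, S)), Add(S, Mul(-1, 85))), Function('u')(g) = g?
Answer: Rational(10029, 121) ≈ 82.884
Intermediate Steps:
Function('G')(X, l) = Rational(-2, 11) (Function('G')(X, l) = Mul(4, Pow(Add(-8, -14), -1)) = Mul(4, Pow(-22, -1)) = Mul(4, Rational(-1, 22)) = Rational(-2, 11))
Function('K')(S) = Add(-82, S, Mul(2, Pow(S, 2))) (Function('K')(S) = Add(3, Add(Add(Pow(S, 2), Mul(S, S)), Add(S, Mul(-1, 85)))) = Add(3, Add(Add(Pow(S, 2), Pow(S, 2)), Add(S, -85))) = Add(3, Add(Mul(2, Pow(S, 2)), Add(-85, S))) = Add(3, Add(-85, S, Mul(2, Pow(S, 2)))) = Add(-82, S, Mul(2, Pow(S, 2))))
Add(Function('K')(Function('G')(11, 2)), Mul(-1, Function('u')(-165))) = Add(Add(-82, Rational(-2, 11), Mul(2, Pow(Rational(-2, 11), 2))), Mul(-1, -165)) = Add(Add(-82, Rational(-2, 11), Mul(2, Rational(4, 121))), 165) = Add(Add(-82, Rational(-2, 11), Rational(8, 121)), 165) = Add(Rational(-9936, 121), 165) = Rational(10029, 121)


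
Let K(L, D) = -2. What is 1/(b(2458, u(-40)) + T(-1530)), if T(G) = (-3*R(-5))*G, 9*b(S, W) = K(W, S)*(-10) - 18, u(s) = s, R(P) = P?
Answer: -9/206548 ≈ -4.3573e-5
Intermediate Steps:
b(S, W) = 2/9 (b(S, W) = (-2*(-10) - 18)/9 = (20 - 18)/9 = (⅑)*2 = 2/9)
T(G) = 15*G (T(G) = (-3*(-5))*G = 15*G)
1/(b(2458, u(-40)) + T(-1530)) = 1/(2/9 + 15*(-1530)) = 1/(2/9 - 22950) = 1/(-206548/9) = -9/206548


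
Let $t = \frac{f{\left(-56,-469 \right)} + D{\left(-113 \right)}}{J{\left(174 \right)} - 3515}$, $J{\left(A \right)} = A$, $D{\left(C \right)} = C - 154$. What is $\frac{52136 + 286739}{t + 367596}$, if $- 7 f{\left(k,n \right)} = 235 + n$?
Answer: $\frac{7925269625}{8596969287} \approx 0.92187$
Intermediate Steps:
$D{\left(C \right)} = -154 + C$ ($D{\left(C \right)} = C - 154 = -154 + C$)
$f{\left(k,n \right)} = - \frac{235}{7} - \frac{n}{7}$ ($f{\left(k,n \right)} = - \frac{235 + n}{7} = - \frac{235}{7} - \frac{n}{7}$)
$t = \frac{1635}{23387}$ ($t = \frac{\left(- \frac{235}{7} - -67\right) - 267}{174 - 3515} = \frac{\left(- \frac{235}{7} + 67\right) - 267}{-3341} = \left(\frac{234}{7} - 267\right) \left(- \frac{1}{3341}\right) = \left(- \frac{1635}{7}\right) \left(- \frac{1}{3341}\right) = \frac{1635}{23387} \approx 0.069911$)
$\frac{52136 + 286739}{t + 367596} = \frac{52136 + 286739}{\frac{1635}{23387} + 367596} = \frac{338875}{\frac{8596969287}{23387}} = 338875 \cdot \frac{23387}{8596969287} = \frac{7925269625}{8596969287}$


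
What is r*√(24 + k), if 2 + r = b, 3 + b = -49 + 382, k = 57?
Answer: 2952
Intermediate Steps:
b = 330 (b = -3 + (-49 + 382) = -3 + 333 = 330)
r = 328 (r = -2 + 330 = 328)
r*√(24 + k) = 328*√(24 + 57) = 328*√81 = 328*9 = 2952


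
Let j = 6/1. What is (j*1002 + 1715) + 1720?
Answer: 9447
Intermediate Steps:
j = 6 (j = 6*1 = 6)
(j*1002 + 1715) + 1720 = (6*1002 + 1715) + 1720 = (6012 + 1715) + 1720 = 7727 + 1720 = 9447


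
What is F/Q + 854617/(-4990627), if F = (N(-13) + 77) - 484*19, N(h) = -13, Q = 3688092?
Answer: -266456710544/1533824292807 ≈ -0.17372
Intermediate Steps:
F = -9132 (F = (-13 + 77) - 484*19 = 64 - 9196 = -9132)
F/Q + 854617/(-4990627) = -9132/3688092 + 854617/(-4990627) = -9132*1/3688092 + 854617*(-1/4990627) = -761/307341 - 854617/4990627 = -266456710544/1533824292807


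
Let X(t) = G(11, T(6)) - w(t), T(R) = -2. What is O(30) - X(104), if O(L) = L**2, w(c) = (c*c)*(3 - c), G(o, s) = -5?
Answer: -1091511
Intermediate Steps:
w(c) = c**2*(3 - c)
X(t) = -5 - t**2*(3 - t)
O(30) - X(104) = 30**2 - (-5 + 104**2*(-3 + 104)) = 900 - (-5 + 10816*101) = 900 - (-5 + 1092416) = 900 - 1*1092411 = 900 - 1092411 = -1091511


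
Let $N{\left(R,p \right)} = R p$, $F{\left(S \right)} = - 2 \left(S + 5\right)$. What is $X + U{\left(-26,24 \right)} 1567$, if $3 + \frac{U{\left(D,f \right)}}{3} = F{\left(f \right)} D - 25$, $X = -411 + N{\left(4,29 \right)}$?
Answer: $6957185$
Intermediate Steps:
$F{\left(S \right)} = -10 - 2 S$ ($F{\left(S \right)} = - 2 \left(5 + S\right) = -10 - 2 S$)
$X = -295$ ($X = -411 + 4 \cdot 29 = -411 + 116 = -295$)
$U{\left(D,f \right)} = -84 + 3 D \left(-10 - 2 f\right)$ ($U{\left(D,f \right)} = -9 + 3 \left(\left(-10 - 2 f\right) D - 25\right) = -9 + 3 \left(D \left(-10 - 2 f\right) - 25\right) = -9 + 3 \left(-25 + D \left(-10 - 2 f\right)\right) = -9 + \left(-75 + 3 D \left(-10 - 2 f\right)\right) = -84 + 3 D \left(-10 - 2 f\right)$)
$X + U{\left(-26,24 \right)} 1567 = -295 + \left(-84 - - 156 \left(5 + 24\right)\right) 1567 = -295 + \left(-84 - \left(-156\right) 29\right) 1567 = -295 + \left(-84 + 4524\right) 1567 = -295 + 4440 \cdot 1567 = -295 + 6957480 = 6957185$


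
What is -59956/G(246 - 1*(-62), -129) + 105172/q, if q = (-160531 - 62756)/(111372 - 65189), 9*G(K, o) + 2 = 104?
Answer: -102652787150/3795879 ≈ -27043.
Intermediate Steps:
G(K, o) = 34/3 (G(K, o) = -2/9 + (⅑)*104 = -2/9 + 104/9 = 34/3)
q = -223287/46183 ≈ -4.8348
-59956/G(246 - 1*(-62), -129) + 105172/q = -59956/34/3 + 105172/(-223287/46183) = -59956*3/34 + 105172*(-46183/223287) = -89934/17 - 4857158476/223287 = -102652787150/3795879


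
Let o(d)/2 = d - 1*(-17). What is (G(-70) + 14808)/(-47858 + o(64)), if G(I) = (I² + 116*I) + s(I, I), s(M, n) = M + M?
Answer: -1431/5962 ≈ -0.24002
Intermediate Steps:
o(d) = 34 + 2*d (o(d) = 2*(d - 1*(-17)) = 2*(d + 17) = 2*(17 + d) = 34 + 2*d)
s(M, n) = 2*M
G(I) = I² + 118*I (G(I) = (I² + 116*I) + 2*I = I² + 118*I)
(G(-70) + 14808)/(-47858 + o(64)) = (-70*(118 - 70) + 14808)/(-47858 + (34 + 2*64)) = (-70*48 + 14808)/(-47858 + (34 + 128)) = (-3360 + 14808)/(-47858 + 162) = 11448/(-47696) = 11448*(-1/47696) = -1431/5962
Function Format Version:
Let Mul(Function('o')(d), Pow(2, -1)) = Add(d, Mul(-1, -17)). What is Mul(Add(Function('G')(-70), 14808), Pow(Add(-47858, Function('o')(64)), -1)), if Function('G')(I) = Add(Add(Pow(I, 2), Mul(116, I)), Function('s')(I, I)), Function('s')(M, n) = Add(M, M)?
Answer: Rational(-1431, 5962) ≈ -0.24002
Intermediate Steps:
Function('o')(d) = Add(34, Mul(2, d)) (Function('o')(d) = Mul(2, Add(d, Mul(-1, -17))) = Mul(2, Add(d, 17)) = Mul(2, Add(17, d)) = Add(34, Mul(2, d)))
Function('s')(M, n) = Mul(2, M)
Function('G')(I) = Add(Pow(I, 2), Mul(118, I)) (Function('G')(I) = Add(Add(Pow(I, 2), Mul(116, I)), Mul(2, I)) = Add(Pow(I, 2), Mul(118, I)))
Mul(Add(Function('G')(-70), 14808), Pow(Add(-47858, Function('o')(64)), -1)) = Mul(Add(Mul(-70, Add(118, -70)), 14808), Pow(Add(-47858, Add(34, Mul(2, 64))), -1)) = Mul(Add(Mul(-70, 48), 14808), Pow(Add(-47858, Add(34, 128)), -1)) = Mul(Add(-3360, 14808), Pow(Add(-47858, 162), -1)) = Mul(11448, Pow(-47696, -1)) = Mul(11448, Rational(-1, 47696)) = Rational(-1431, 5962)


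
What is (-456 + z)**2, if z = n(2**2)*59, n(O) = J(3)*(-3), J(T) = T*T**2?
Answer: 27405225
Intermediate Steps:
J(T) = T**3
n(O) = -81 (n(O) = 3**3*(-3) = 27*(-3) = -81)
z = -4779 (z = -81*59 = -4779)
(-456 + z)**2 = (-456 - 4779)**2 = (-5235)**2 = 27405225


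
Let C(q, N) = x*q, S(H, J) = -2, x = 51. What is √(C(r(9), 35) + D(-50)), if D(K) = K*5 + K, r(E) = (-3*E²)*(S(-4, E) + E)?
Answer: I*√87051 ≈ 295.04*I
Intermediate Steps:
r(E) = -3*E²*(-2 + E) (r(E) = (-3*E²)*(-2 + E) = -3*E²*(-2 + E))
D(K) = 6*K (D(K) = 5*K + K = 6*K)
C(q, N) = 51*q
√(C(r(9), 35) + D(-50)) = √(51*(3*9²*(2 - 1*9)) + 6*(-50)) = √(51*(3*81*(2 - 9)) - 300) = √(51*(3*81*(-7)) - 300) = √(51*(-1701) - 300) = √(-86751 - 300) = √(-87051) = I*√87051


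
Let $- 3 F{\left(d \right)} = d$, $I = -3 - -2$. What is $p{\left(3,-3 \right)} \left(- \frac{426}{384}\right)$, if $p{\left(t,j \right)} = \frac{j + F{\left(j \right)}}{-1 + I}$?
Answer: $- \frac{71}{64} \approx -1.1094$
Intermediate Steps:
$I = -1$ ($I = -3 + 2 = -1$)
$F{\left(d \right)} = - \frac{d}{3}$
$p{\left(t,j \right)} = - \frac{j}{3}$ ($p{\left(t,j \right)} = \frac{j - \frac{j}{3}}{-1 - 1} = \frac{\frac{2}{3} j}{-2} = \frac{2 j}{3} \left(- \frac{1}{2}\right) = - \frac{j}{3}$)
$p{\left(3,-3 \right)} \left(- \frac{426}{384}\right) = \left(- \frac{1}{3}\right) \left(-3\right) \left(- \frac{426}{384}\right) = 1 \left(\left(-426\right) \frac{1}{384}\right) = 1 \left(- \frac{71}{64}\right) = - \frac{71}{64}$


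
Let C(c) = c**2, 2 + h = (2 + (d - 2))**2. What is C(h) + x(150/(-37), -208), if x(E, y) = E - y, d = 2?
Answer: 7694/37 ≈ 207.95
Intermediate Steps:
h = 2 (h = -2 + (2 + (2 - 2))**2 = -2 + (2 + 0)**2 = -2 + 2**2 = -2 + 4 = 2)
C(h) + x(150/(-37), -208) = 2**2 + (150/(-37) - 1*(-208)) = 4 + (150*(-1/37) + 208) = 4 + (-150/37 + 208) = 4 + 7546/37 = 7694/37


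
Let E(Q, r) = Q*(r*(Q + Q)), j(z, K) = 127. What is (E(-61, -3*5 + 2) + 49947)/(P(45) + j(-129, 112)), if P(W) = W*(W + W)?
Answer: -46799/4177 ≈ -11.204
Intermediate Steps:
P(W) = 2*W² (P(W) = W*(2*W) = 2*W²)
E(Q, r) = 2*r*Q² (E(Q, r) = Q*(r*(2*Q)) = Q*(2*Q*r) = 2*r*Q²)
(E(-61, -3*5 + 2) + 49947)/(P(45) + j(-129, 112)) = (2*(-3*5 + 2)*(-61)² + 49947)/(2*45² + 127) = (2*(-15 + 2)*3721 + 49947)/(2*2025 + 127) = (2*(-13)*3721 + 49947)/(4050 + 127) = (-96746 + 49947)/4177 = -46799*1/4177 = -46799/4177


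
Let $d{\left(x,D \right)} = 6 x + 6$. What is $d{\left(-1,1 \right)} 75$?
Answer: $0$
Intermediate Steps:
$d{\left(x,D \right)} = 6 + 6 x$
$d{\left(-1,1 \right)} 75 = \left(6 + 6 \left(-1\right)\right) 75 = \left(6 - 6\right) 75 = 0 \cdot 75 = 0$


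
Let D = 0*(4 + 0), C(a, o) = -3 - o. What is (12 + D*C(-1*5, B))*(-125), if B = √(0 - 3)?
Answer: -1500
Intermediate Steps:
B = I*√3 (B = √(-3) = I*√3 ≈ 1.732*I)
D = 0 (D = 0*4 = 0)
(12 + D*C(-1*5, B))*(-125) = (12 + 0*(-3 - I*√3))*(-125) = (12 + 0)*(-125) = 12*(-125) = -1500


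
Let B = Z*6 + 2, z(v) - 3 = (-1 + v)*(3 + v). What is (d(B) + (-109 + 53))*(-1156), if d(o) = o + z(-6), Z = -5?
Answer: 69360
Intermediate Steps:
z(v) = 3 + (-1 + v)*(3 + v)
B = -28 (B = -5*6 + 2 = -30 + 2 = -28)
d(o) = 24 + o (d(o) = o - 6*(2 - 6) = o - 6*(-4) = o + 24 = 24 + o)
(d(B) + (-109 + 53))*(-1156) = ((24 - 28) + (-109 + 53))*(-1156) = (-4 - 56)*(-1156) = -60*(-1156) = 69360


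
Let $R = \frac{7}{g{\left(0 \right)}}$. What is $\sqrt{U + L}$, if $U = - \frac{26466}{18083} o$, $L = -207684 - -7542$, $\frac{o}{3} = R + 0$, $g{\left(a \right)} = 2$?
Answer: $\frac{3 i \sqrt{43031187517}}{1391} \approx 447.39 i$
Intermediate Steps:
$R = \frac{7}{2} \approx 3.5$
$o = \frac{21}{2}$ ($o = 3 \left(\frac{7}{2} + 0\right) = 3 \cdot \frac{7}{2} = \frac{21}{2} \approx 10.5$)
$L = -200142$ ($L = -207684 + 7542 = -200142$)
$U = - \frac{277893}{18083}$ ($U = - \frac{26466}{18083} \cdot \frac{21}{2} = \left(-26466\right) \frac{1}{18083} \cdot \frac{21}{2} = \left(- \frac{26466}{18083}\right) \frac{21}{2} = - \frac{277893}{18083} \approx -15.368$)
$\sqrt{U + L} = \sqrt{- \frac{277893}{18083} - 200142} = \sqrt{- \frac{3619445679}{18083}} = \frac{3 i \sqrt{43031187517}}{1391}$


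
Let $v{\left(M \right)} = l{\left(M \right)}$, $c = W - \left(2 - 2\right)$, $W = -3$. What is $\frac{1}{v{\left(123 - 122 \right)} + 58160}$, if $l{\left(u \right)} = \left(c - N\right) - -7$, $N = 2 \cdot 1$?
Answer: $\frac{1}{58162} \approx 1.7193 \cdot 10^{-5}$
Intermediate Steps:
$c = -3$ ($c = -3 - \left(2 - 2\right) = -3 - 0 = -3 + 0 = -3$)
$N = 2$
$l{\left(u \right)} = 2$ ($l{\left(u \right)} = \left(-3 - 2\right) - -7 = \left(-3 - 2\right) + 7 = -5 + 7 = 2$)
$v{\left(M \right)} = 2$
$\frac{1}{v{\left(123 - 122 \right)} + 58160} = \frac{1}{2 + 58160} = \frac{1}{58162}$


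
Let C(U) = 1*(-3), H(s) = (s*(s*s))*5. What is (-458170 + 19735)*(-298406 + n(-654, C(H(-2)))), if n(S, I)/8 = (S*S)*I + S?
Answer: 4633741473570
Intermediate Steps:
H(s) = 5*s³ (H(s) = (s*s²)*5 = s³*5 = 5*s³)
C(U) = -3
n(S, I) = 8*S + 8*I*S² (n(S, I) = 8*((S*S)*I + S) = 8*(S²*I + S) = 8*(I*S² + S) = 8*(S + I*S²) = 8*S + 8*I*S²)
(-458170 + 19735)*(-298406 + n(-654, C(H(-2)))) = (-458170 + 19735)*(-298406 + 8*(-654)*(1 - 3*(-654))) = -438435*(-298406 + 8*(-654)*(1 + 1962)) = -438435*(-298406 + 8*(-654)*1963) = -438435*(-298406 - 10270416) = -438435*(-10568822) = 4633741473570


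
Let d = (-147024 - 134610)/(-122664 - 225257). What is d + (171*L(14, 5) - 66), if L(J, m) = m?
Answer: 274791303/347921 ≈ 789.81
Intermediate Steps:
d = 281634/347921 (d = -281634/(-347921) = -281634*(-1/347921) = 281634/347921 ≈ 0.80948)
d + (171*L(14, 5) - 66) = 281634/347921 + (171*5 - 66) = 281634/347921 + (855 - 66) = 281634/347921 + 789 = 274791303/347921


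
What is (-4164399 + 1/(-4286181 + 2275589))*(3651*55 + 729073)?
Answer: -3892891153761018251/1005296 ≈ -3.8724e+12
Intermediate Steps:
(-4164399 + 1/(-4286181 + 2275589))*(3651*55 + 729073) = (-4164399 + 1/(-2010592))*(200805 + 729073) = (-4164399 - 1/2010592)*929878 = -8372907314209/2010592*929878 = -3892891153761018251/1005296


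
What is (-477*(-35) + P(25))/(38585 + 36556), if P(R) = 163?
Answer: 16858/75141 ≈ 0.22435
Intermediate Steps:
(-477*(-35) + P(25))/(38585 + 36556) = (-477*(-35) + 163)/(38585 + 36556) = (16695 + 163)/75141 = 16858*(1/75141) = 16858/75141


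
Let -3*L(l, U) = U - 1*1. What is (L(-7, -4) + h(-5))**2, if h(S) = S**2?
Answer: 6400/9 ≈ 711.11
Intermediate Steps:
L(l, U) = 1/3 - U/3 (L(l, U) = -(U - 1*1)/3 = -(U - 1)/3 = -(-1 + U)/3 = 1/3 - U/3)
(L(-7, -4) + h(-5))**2 = ((1/3 - 1/3*(-4)) + (-5)**2)**2 = ((1/3 + 4/3) + 25)**2 = (5/3 + 25)**2 = (80/3)**2 = 6400/9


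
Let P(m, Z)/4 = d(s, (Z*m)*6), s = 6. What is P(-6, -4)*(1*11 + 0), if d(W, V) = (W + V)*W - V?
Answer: 33264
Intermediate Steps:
d(W, V) = -V + W*(V + W) (d(W, V) = (V + W)*W - V = W*(V + W) - V = -V + W*(V + W))
P(m, Z) = 144 + 120*Z*m (P(m, Z) = 4*(6**2 - Z*m*6 + ((Z*m)*6)*6) = 4*(36 - 6*Z*m + (6*Z*m)*6) = 4*(36 - 6*Z*m + 36*Z*m) = 4*(36 + 30*Z*m) = 144 + 120*Z*m)
P(-6, -4)*(1*11 + 0) = (144 + 120*(-4)*(-6))*(1*11 + 0) = (144 + 2880)*(11 + 0) = 3024*11 = 33264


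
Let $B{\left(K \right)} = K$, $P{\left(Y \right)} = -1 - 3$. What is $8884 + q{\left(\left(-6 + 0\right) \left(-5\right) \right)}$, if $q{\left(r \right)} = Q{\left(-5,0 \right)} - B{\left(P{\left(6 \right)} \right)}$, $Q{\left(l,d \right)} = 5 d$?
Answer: $8888$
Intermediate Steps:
$P{\left(Y \right)} = -4$
$q{\left(r \right)} = 4$ ($q{\left(r \right)} = 5 \cdot 0 - -4 = 0 + 4 = 4$)
$8884 + q{\left(\left(-6 + 0\right) \left(-5\right) \right)} = 8884 + 4 = 8888$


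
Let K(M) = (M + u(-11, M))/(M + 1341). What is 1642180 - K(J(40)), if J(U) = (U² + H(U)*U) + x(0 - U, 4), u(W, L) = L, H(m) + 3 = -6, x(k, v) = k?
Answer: 1390925660/847 ≈ 1.6422e+6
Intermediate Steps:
H(m) = -9 (H(m) = -3 - 6 = -9)
J(U) = U² - 10*U (J(U) = (U² - 9*U) + (0 - U) = (U² - 9*U) - U = U² - 10*U)
K(M) = 2*M/(1341 + M) (K(M) = (M + M)/(M + 1341) = (2*M)/(1341 + M) = 2*M/(1341 + M))
1642180 - K(J(40)) = 1642180 - 2*40*(-10 + 40)/(1341 + 40*(-10 + 40)) = 1642180 - 2*40*30/(1341 + 40*30) = 1642180 - 2*1200/(1341 + 1200) = 1642180 - 2*1200/2541 = 1642180 - 1*800/847 = 1642180 - 800/847 = 1390925660/847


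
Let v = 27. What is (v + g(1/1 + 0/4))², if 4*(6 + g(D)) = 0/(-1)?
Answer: 441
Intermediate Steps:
g(D) = -6 (g(D) = -6 + (0/(-1))/4 = -6 + (0*(-1))/4 = -6 + (¼)*0 = -6 + 0 = -6)
(v + g(1/1 + 0/4))² = (27 - 6)² = 21² = 441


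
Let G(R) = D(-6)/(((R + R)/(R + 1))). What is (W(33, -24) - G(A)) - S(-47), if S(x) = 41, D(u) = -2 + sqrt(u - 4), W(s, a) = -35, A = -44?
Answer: -3301/44 - 43*I*sqrt(10)/88 ≈ -75.023 - 1.5452*I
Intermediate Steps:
D(u) = -2 + sqrt(-4 + u)
G(R) = (1 + R)*(-2 + I*sqrt(10))/(2*R) (G(R) = (-2 + sqrt(-4 - 6))/(((R + R)/(R + 1))) = (-2 + sqrt(-10))/(((2*R)/(1 + R))) = (-2 + I*sqrt(10))/((2*R/(1 + R))) = (-2 + I*sqrt(10))*((1 + R)/(2*R)) = (1 + R)*(-2 + I*sqrt(10))/(2*R))
(W(33, -24) - G(A)) - S(-47) = (-35 - (-1)*(1 - 44)*(2 - I*sqrt(10))/(2*(-44))) - 1*41 = (-35 - (-1)*(-1)*(-43)*(2 - I*sqrt(10))/(2*44)) - 41 = (-35 - (-43/44 + 43*I*sqrt(10)/88)) - 41 = (-35 + (43/44 - 43*I*sqrt(10)/88)) - 41 = (-1497/44 - 43*I*sqrt(10)/88) - 41 = -3301/44 - 43*I*sqrt(10)/88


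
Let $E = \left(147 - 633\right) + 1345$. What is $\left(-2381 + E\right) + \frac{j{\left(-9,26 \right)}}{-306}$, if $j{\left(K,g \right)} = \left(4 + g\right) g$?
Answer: $- \frac{77752}{51} \approx -1524.5$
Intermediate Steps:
$j{\left(K,g \right)} = g \left(4 + g\right)$
$E = 859$ ($E = \left(147 - 633\right) + 1345 = -486 + 1345 = 859$)
$\left(-2381 + E\right) + \frac{j{\left(-9,26 \right)}}{-306} = \left(-2381 + 859\right) + \frac{26 \left(4 + 26\right)}{-306} = -1522 + 26 \cdot 30 \left(- \frac{1}{306}\right) = -1522 + 780 \left(- \frac{1}{306}\right) = -1522 - \frac{130}{51} = - \frac{77752}{51}$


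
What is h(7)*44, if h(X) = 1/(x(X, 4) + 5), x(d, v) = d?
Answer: 11/3 ≈ 3.6667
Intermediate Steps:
h(X) = 1/(5 + X) (h(X) = 1/(X + 5) = 1/(5 + X))
h(7)*44 = 44/(5 + 7) = 44/12 = (1/12)*44 = 11/3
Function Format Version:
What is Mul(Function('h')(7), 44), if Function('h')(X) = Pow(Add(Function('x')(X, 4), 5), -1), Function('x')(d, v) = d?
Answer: Rational(11, 3) ≈ 3.6667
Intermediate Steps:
Function('h')(X) = Pow(Add(5, X), -1) (Function('h')(X) = Pow(Add(X, 5), -1) = Pow(Add(5, X), -1))
Mul(Function('h')(7), 44) = Mul(Pow(Add(5, 7), -1), 44) = Mul(Pow(12, -1), 44) = Mul(Rational(1, 12), 44) = Rational(11, 3)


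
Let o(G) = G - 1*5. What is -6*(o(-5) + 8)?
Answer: 12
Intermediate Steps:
o(G) = -5 + G (o(G) = G - 5 = -5 + G)
-6*(o(-5) + 8) = -6*((-5 - 5) + 8) = -6*(-10 + 8) = -6*(-2) = 12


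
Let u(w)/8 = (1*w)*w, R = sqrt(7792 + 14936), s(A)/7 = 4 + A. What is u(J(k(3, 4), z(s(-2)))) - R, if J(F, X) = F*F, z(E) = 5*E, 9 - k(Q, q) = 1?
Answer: 32768 - 2*sqrt(5682) ≈ 32617.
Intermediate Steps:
k(Q, q) = 8 (k(Q, q) = 9 - 1*1 = 9 - 1 = 8)
s(A) = 28 + 7*A (s(A) = 7*(4 + A) = 28 + 7*A)
J(F, X) = F**2
R = 2*sqrt(5682) (R = sqrt(22728) = 2*sqrt(5682) ≈ 150.76)
u(w) = 8*w**2 (u(w) = 8*((1*w)*w) = 8*(w*w) = 8*w**2)
u(J(k(3, 4), z(s(-2)))) - R = 8*(8**2)**2 - 2*sqrt(5682) = 8*64**2 - 2*sqrt(5682) = 8*4096 - 2*sqrt(5682) = 32768 - 2*sqrt(5682)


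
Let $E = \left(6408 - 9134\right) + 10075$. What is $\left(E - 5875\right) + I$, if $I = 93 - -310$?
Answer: $1877$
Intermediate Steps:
$I = 403$ ($I = 93 + 310 = 403$)
$E = 7349$ ($E = -2726 + 10075 = 7349$)
$\left(E - 5875\right) + I = \left(7349 - 5875\right) + 403 = 1474 + 403 = 1877$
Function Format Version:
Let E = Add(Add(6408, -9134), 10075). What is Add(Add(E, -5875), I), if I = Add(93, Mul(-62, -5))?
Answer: 1877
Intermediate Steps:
I = 403 (I = Add(93, 310) = 403)
E = 7349 (E = Add(-2726, 10075) = 7349)
Add(Add(E, -5875), I) = Add(Add(7349, -5875), 403) = Add(1474, 403) = 1877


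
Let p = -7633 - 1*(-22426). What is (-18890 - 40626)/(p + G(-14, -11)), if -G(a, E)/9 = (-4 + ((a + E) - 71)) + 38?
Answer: -59516/15351 ≈ -3.8770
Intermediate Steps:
G(a, E) = 333 - 9*E - 9*a (G(a, E) = -9*((-4 + ((a + E) - 71)) + 38) = -9*((-4 + ((E + a) - 71)) + 38) = -9*((-4 + (-71 + E + a)) + 38) = -9*((-75 + E + a) + 38) = -9*(-37 + E + a) = 333 - 9*E - 9*a)
p = 14793 (p = -7633 + 22426 = 14793)
(-18890 - 40626)/(p + G(-14, -11)) = (-18890 - 40626)/(14793 + (333 - 9*(-11) - 9*(-14))) = -59516/(14793 + (333 + 99 + 126)) = -59516/(14793 + 558) = -59516/15351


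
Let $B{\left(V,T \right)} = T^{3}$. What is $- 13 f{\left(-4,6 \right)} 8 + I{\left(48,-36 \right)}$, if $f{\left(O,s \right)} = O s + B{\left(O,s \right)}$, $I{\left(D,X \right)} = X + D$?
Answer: $-19956$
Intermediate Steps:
$I{\left(D,X \right)} = D + X$
$f{\left(O,s \right)} = s^{3} + O s$ ($f{\left(O,s \right)} = O s + s^{3} = s^{3} + O s$)
$- 13 f{\left(-4,6 \right)} 8 + I{\left(48,-36 \right)} = - 13 \cdot 6 \left(-4 + 6^{2}\right) 8 + \left(48 - 36\right) = - 13 \cdot 6 \left(-4 + 36\right) 8 + 12 = - 13 \cdot 6 \cdot 32 \cdot 8 + 12 = \left(-13\right) 192 \cdot 8 + 12 = \left(-2496\right) 8 + 12 = -19968 + 12 = -19956$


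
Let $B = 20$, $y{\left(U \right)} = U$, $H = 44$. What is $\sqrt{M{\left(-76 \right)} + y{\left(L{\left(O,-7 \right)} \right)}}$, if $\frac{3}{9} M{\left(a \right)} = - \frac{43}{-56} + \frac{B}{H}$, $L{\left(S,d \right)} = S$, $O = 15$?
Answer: $\frac{\sqrt{1770846}}{308} \approx 4.3206$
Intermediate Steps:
$M{\left(a \right)} = \frac{2259}{616}$ ($M{\left(a \right)} = 3 \left(- \frac{43}{-56} + \frac{20}{44}\right) = 3 \left(\left(-43\right) \left(- \frac{1}{56}\right) + 20 \cdot \frac{1}{44}\right) = 3 \left(\frac{43}{56} + \frac{5}{11}\right) = 3 \cdot \frac{753}{616} = \frac{2259}{616}$)
$\sqrt{M{\left(-76 \right)} + y{\left(L{\left(O,-7 \right)} \right)}} = \sqrt{\frac{2259}{616} + 15} = \sqrt{\frac{11499}{616}} = \frac{\sqrt{1770846}}{308}$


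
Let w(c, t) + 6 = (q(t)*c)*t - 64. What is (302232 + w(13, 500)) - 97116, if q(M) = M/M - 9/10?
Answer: 205696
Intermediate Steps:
q(M) = ⅒ (q(M) = 1 - 9*⅒ = 1 - 9/10 = ⅒)
w(c, t) = -70 + c*t/10 (w(c, t) = -6 + ((c/10)*t - 64) = -6 + (c*t/10 - 64) = -6 + (-64 + c*t/10) = -70 + c*t/10)
(302232 + w(13, 500)) - 97116 = (302232 + (-70 + (⅒)*13*500)) - 97116 = (302232 + (-70 + 650)) - 97116 = (302232 + 580) - 97116 = 302812 - 97116 = 205696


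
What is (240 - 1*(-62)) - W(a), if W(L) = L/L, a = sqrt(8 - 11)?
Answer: 301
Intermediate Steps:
a = I*sqrt(3) (a = sqrt(-3) = I*sqrt(3) ≈ 1.732*I)
W(L) = 1
(240 - 1*(-62)) - W(a) = (240 - 1*(-62)) - 1*1 = (240 + 62) - 1 = 302 - 1 = 301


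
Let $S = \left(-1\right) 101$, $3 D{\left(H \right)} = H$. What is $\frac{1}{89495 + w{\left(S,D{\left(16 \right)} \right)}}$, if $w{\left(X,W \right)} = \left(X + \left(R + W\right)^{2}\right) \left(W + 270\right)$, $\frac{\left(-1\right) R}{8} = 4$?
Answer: $\frac{27}{6951931} \approx 3.8838 \cdot 10^{-6}$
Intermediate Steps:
$D{\left(H \right)} = \frac{H}{3}$
$R = -32$ ($R = \left(-8\right) 4 = -32$)
$S = -101$
$w{\left(X,W \right)} = \left(270 + W\right) \left(X + \left(-32 + W\right)^{2}\right)$ ($w{\left(X,W \right)} = \left(X + \left(-32 + W\right)^{2}\right) \left(W + 270\right) = \left(X + \left(-32 + W\right)^{2}\right) \left(270 + W\right) = \left(270 + W\right) \left(X + \left(-32 + W\right)^{2}\right)$)
$\frac{1}{89495 + w{\left(S,D{\left(16 \right)} \right)}} = \frac{1}{89495 + \left(270 \left(-101\right) + 270 \left(-32 + \frac{1}{3} \cdot 16\right)^{2} + \frac{1}{3} \cdot 16 \left(-101\right) + \frac{1}{3} \cdot 16 \left(-32 + \frac{1}{3} \cdot 16\right)^{2}\right)} = \frac{1}{89495 + \left(-27270 + 270 \left(-32 + \frac{16}{3}\right)^{2} + \frac{16}{3} \left(-101\right) + \frac{16 \left(-32 + \frac{16}{3}\right)^{2}}{3}\right)} = \frac{1}{89495 + \left(-27270 + 270 \left(- \frac{80}{3}\right)^{2} - \frac{1616}{3} + \frac{16 \left(- \frac{80}{3}\right)^{2}}{3}\right)} = \frac{1}{89495 + \left(-27270 + 270 \cdot \frac{6400}{9} - \frac{1616}{3} + \frac{16}{3} \cdot \frac{6400}{9}\right)} = \frac{1}{89495 + \left(-27270 + 192000 - \frac{1616}{3} + \frac{102400}{27}\right)} = \frac{1}{89495 + \frac{4535566}{27}} = \frac{1}{\frac{6951931}{27}} = \frac{27}{6951931}$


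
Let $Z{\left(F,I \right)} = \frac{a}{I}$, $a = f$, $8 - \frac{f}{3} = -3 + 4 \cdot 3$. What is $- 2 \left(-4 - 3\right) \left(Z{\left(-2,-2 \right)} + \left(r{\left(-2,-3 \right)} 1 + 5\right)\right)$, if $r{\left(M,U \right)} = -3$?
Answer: $49$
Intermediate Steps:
$f = -3$ ($f = 24 - 3 \left(-3 + 4 \cdot 3\right) = 24 - 3 \left(-3 + 12\right) = 24 - 27 = -3$)
$a = -3$
$Z{\left(F,I \right)} = - \frac{3}{I}$
$- 2 \left(-4 - 3\right) \left(Z{\left(-2,-2 \right)} + \left(r{\left(-2,-3 \right)} 1 + 5\right)\right) = - 2 \left(-4 - 3\right) \left(- \frac{3}{-2} + \left(\left(-3\right) 1 + 5\right)\right) = \left(-2\right) \left(-7\right) \left(\left(-3\right) \left(- \frac{1}{2}\right) + \left(-3 + 5\right)\right) = 14 \left(\frac{3}{2} + 2\right) = 14 \cdot \frac{7}{2} = 49$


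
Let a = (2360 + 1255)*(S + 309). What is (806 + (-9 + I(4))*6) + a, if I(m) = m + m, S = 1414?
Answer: 6229445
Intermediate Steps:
I(m) = 2*m
a = 6228645 (a = (2360 + 1255)*(1414 + 309) = 3615*1723 = 6228645)
(806 + (-9 + I(4))*6) + a = (806 + (-9 + 2*4)*6) + 6228645 = (806 + (-9 + 8)*6) + 6228645 = (806 - 1*6) + 6228645 = (806 - 6) + 6228645 = 800 + 6228645 = 6229445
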